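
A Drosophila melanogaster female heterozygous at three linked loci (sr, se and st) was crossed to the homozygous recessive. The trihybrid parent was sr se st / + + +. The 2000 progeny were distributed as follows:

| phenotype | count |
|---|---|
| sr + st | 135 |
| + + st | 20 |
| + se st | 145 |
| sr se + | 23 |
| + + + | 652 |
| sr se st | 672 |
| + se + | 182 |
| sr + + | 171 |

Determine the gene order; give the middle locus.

st

The two rarest classes, sr se + and + + st, are the double crossovers. Comparing them with the parentals, only the st allele has switched, so st is the middle locus and the order is sr – st – se.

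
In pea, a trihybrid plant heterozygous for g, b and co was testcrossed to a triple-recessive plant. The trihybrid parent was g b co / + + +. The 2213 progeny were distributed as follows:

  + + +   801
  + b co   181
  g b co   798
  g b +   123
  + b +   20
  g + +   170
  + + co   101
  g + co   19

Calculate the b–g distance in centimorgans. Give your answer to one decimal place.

17.6 centimorgans

The two rarest classes, g + co and + b +, are the double crossovers. Comparing them with the parentals, only the b allele has switched, so b is the middle locus and the order is co – b – g.
Crossovers in the b–g interval produce the single-crossover classes + b co and g + + (181 + 170 = 351) plus the double crossovers (39).
RF(b–g) = (351 + 39) / 2213 = 390/2213 = 0.1762 → 17.6 centimorgans.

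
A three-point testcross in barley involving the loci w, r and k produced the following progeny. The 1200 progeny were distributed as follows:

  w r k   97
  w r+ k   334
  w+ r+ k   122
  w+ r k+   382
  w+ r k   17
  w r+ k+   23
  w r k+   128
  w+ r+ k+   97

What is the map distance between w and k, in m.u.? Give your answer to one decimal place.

The two most frequent reciprocal classes, w+ r k+ and w r+ k, are the parental types, so the F1 was w+ r k+ / w r+ k.
The two rarest classes, w+ r k and w r+ k+, are the double crossovers. Comparing them with the parentals, only the k allele has switched, so k is the middle locus and the order is r – k – w.
Crossovers in the k–w interval produce the single-crossover classes w r k+ and w+ r+ k (128 + 122 = 250) plus the double crossovers (40).
RF(k–w) = (250 + 40) / 1200 = 290/1200 = 0.2417 → 24.2 m.u.

24.2 m.u.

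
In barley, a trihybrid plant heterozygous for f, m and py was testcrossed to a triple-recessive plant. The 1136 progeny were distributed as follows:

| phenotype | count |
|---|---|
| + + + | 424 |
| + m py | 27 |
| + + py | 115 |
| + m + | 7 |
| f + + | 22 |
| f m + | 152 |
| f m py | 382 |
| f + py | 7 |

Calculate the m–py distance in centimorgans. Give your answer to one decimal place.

24.7 centimorgans

The two most frequent reciprocal classes, f m py and + + +, are the parental types, so the F1 was f m py / + + +.
The two rarest classes, f + py and + m +, are the double crossovers. Comparing them with the parentals, only the m allele has switched, so m is the middle locus and the order is py – m – f.
Crossovers in the py–m interval produce the single-crossover classes f m + and + + py (152 + 115 = 267) plus the double crossovers (14).
RF(py–m) = (267 + 14) / 1136 = 281/1136 = 0.2474 → 24.7 centimorgans.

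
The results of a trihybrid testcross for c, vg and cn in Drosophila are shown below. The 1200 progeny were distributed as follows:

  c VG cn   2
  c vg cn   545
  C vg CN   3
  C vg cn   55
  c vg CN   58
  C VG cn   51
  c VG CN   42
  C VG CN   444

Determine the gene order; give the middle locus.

vg

The two most frequent reciprocal classes, c vg cn and C VG CN, are the parental types, so the F1 was c vg cn / C VG CN.
The two rarest classes, c VG cn and C vg CN, are the double crossovers. Comparing them with the parentals, only the vg allele has switched, so vg is the middle locus and the order is cn – vg – c.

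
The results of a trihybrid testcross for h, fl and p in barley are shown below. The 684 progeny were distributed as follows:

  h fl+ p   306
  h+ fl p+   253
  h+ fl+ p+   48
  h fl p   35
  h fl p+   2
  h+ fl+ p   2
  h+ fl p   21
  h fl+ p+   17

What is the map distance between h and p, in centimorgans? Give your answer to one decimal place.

6.1 centimorgans

The two most frequent reciprocal classes, h fl+ p and h+ fl p+, are the parental types, so the F1 was h fl+ p / h+ fl p+.
The two rarest classes, h+ fl+ p and h fl p+, are the double crossovers. Comparing them with the parentals, only the h allele has switched, so h is the middle locus and the order is fl – h – p.
Crossovers in the h–p interval produce the single-crossover classes h fl+ p+ and h+ fl p (17 + 21 = 38) plus the double crossovers (4).
RF(h–p) = (38 + 4) / 684 = 42/684 = 0.0614 → 6.1 centimorgans.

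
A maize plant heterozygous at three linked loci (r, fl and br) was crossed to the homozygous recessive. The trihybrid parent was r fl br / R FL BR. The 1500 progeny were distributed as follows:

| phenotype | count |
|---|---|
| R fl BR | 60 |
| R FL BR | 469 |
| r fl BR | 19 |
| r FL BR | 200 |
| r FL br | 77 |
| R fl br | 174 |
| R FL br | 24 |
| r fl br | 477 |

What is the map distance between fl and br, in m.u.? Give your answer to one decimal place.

The two rarest classes, r fl BR and R FL br, are the double crossovers. Comparing them with the parentals, only the br allele has switched, so br is the middle locus and the order is fl – br – r.
Crossovers in the fl–br interval produce the single-crossover classes r FL br and R fl BR (77 + 60 = 137) plus the double crossovers (43).
RF(fl–br) = (137 + 43) / 1500 = 180/1500 = 0.1200 → 12.0 m.u.

12.0 m.u.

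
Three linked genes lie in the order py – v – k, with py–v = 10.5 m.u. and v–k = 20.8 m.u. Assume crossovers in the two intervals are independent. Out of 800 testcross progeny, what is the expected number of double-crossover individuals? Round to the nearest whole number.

17

Map distances give recombination frequencies of 0.105 and 0.208 for the two intervals.
With no interference, expected double-crossover frequency = 0.105 × 0.208 = 0.02184.
Expected number = 0.02184 × 800 = 17.47 ≈ 17.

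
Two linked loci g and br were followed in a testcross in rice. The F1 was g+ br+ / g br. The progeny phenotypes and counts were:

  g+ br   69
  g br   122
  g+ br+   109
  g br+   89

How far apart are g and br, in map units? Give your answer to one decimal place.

40.6 map units

The recombinant classes are g+ br and g br+: 69 + 89 = 158.
Recombination frequency = 158/389 = 0.4062 ≈ 40.6%, i.e. 40.6 map units.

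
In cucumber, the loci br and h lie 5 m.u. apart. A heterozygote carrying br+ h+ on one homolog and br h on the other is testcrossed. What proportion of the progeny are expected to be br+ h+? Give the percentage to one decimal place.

A map distance of 5 m.u. corresponds to a recombination frequency of 0.050.
The F1 is br+ h+ / br h, so br+ h+ is a parental gamete class with expected frequency (1 − r)/2 = 0.950/2 = 0.4750.
That is 0.4750 = 47.5% of the progeny.

47.5%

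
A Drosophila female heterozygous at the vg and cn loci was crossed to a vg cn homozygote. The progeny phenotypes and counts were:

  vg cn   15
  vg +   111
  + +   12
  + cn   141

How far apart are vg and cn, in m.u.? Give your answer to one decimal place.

The two most frequent classes, + cn (141) and vg + (111), are the parental types, so the F1 was + cn / vg +.
The recombinant classes are + + and vg cn: 12 + 15 = 27.
Recombination frequency = 27/279 = 0.0968 ≈ 9.7%, i.e. 9.7 m.u.

9.7 m.u.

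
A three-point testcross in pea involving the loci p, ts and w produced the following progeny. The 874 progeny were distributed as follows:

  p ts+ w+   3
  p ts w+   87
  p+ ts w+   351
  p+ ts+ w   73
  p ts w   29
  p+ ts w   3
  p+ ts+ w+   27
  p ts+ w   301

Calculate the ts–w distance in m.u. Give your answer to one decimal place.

7.1 m.u.

The two most frequent reciprocal classes, p ts+ w and p+ ts w+, are the parental types, so the F1 was p ts+ w / p+ ts w+.
The two rarest classes, p ts+ w+ and p+ ts w, are the double crossovers. Comparing them with the parentals, only the w allele has switched, so w is the middle locus and the order is ts – w – p.
Crossovers in the ts–w interval produce the single-crossover classes p ts w and p+ ts+ w+ (29 + 27 = 56) plus the double crossovers (6).
RF(ts–w) = (56 + 6) / 874 = 62/874 = 0.0709 → 7.1 m.u.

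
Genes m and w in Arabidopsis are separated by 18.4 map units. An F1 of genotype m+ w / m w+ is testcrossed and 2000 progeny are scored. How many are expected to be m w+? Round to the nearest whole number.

A map distance of 18.4 map units corresponds to a recombination frequency of 0.184.
The F1 is m+ w / m w+, so m w+ is a parental gamete class with expected frequency (1 − r)/2 = 0.816/2 = 0.4080.
Expected number = 0.4080 × 2000 = 816.00 ≈ 816.

816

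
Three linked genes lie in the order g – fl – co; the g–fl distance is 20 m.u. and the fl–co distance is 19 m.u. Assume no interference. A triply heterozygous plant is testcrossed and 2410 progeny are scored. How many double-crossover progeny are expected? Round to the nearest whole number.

92

Map distances give recombination frequencies of 0.200 and 0.190 for the two intervals.
With no interference, expected double-crossover frequency = 0.200 × 0.190 = 0.03800.
Expected number = 0.03800 × 2410 = 91.58 ≈ 92.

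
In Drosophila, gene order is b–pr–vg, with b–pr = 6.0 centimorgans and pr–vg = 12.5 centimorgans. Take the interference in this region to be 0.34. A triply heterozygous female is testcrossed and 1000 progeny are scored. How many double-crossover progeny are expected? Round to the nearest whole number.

Map distances give recombination frequencies of 0.060 and 0.125 for the two intervals.
With interference 0.34 (so coincidence = 0.66), expected double-crossover frequency = 0.060 × 0.125 × 0.66 = 0.00495.
Expected number = 0.00495 × 1000 = 4.95 ≈ 5.

5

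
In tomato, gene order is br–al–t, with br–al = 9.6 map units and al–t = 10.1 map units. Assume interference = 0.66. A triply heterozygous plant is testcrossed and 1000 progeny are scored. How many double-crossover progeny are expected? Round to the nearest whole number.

3

Map distances give recombination frequencies of 0.096 and 0.101 for the two intervals.
With interference 0.66 (so coincidence = 0.34), expected double-crossover frequency = 0.096 × 0.101 × 0.34 = 0.00330.
Expected number = 0.00330 × 1000 = 3.30 ≈ 3.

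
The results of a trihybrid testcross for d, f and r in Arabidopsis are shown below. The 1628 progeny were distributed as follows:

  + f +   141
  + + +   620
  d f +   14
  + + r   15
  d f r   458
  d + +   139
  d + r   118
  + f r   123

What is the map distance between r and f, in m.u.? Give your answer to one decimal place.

The two most frequent reciprocal classes, + + + and d f r, are the parental types, so the F1 was + + + / d f r.
The two rarest classes, + + r and d f +, are the double crossovers. Comparing them with the parentals, only the r allele has switched, so r is the middle locus and the order is f – r – d.
Crossovers in the f–r interval produce the single-crossover classes + f + and d + r (141 + 118 = 259) plus the double crossovers (29).
RF(f–r) = (259 + 29) / 1628 = 288/1628 = 0.1769 → 17.7 m.u.

17.7 m.u.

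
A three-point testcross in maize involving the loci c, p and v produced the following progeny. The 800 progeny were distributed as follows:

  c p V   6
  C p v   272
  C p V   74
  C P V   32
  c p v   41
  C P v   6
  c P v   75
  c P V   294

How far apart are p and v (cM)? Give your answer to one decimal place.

20.1 cM

The two most frequent reciprocal classes, c P V and C p v, are the parental types, so the F1 was c P V / C p v.
The two rarest classes, c p V and C P v, are the double crossovers. Comparing them with the parentals, only the p allele has switched, so p is the middle locus and the order is v – p – c.
Crossovers in the v–p interval produce the single-crossover classes c P v and C p V (75 + 74 = 149) plus the double crossovers (12).
RF(v–p) = (149 + 12) / 800 = 161/800 = 0.2013 → 20.1 cM.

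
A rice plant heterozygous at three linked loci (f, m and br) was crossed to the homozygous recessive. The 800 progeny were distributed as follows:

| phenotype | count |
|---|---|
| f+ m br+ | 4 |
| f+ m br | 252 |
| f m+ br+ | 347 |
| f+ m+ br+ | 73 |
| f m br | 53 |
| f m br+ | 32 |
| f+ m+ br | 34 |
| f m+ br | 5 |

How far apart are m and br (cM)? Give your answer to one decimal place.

The two most frequent reciprocal classes, f m+ br+ and f+ m br, are the parental types, so the F1 was f m+ br+ / f+ m br.
The two rarest classes, f m+ br and f+ m br+, are the double crossovers. Comparing them with the parentals, only the br allele has switched, so br is the middle locus and the order is m – br – f.
Crossovers in the m–br interval produce the single-crossover classes f m br+ and f+ m+ br (32 + 34 = 66) plus the double crossovers (9).
RF(m–br) = (66 + 9) / 800 = 75/800 = 0.0938 → 9.4 cM.

9.4 cM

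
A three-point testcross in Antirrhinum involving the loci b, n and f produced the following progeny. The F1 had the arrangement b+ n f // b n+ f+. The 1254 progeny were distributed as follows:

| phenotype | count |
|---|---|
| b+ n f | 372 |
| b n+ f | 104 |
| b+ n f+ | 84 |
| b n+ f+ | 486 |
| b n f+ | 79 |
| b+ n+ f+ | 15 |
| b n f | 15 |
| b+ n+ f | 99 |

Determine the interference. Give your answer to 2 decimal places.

0.17

The two rarest classes, b n f and b+ n+ f+, are the double crossovers. Comparing them with the parentals, only the b allele has switched, so b is the middle locus and the order is n – b – f.
n–b: (178 + 30)/1254 = 0.1659; b–f: (188 + 30)/1254 = 0.1738.
Expected DCO frequency = 0.1659 × 0.1738 ≈ 0.02883; observed = 30/1254 ≈ 0.02392.
Coefficient of coincidence = 0.02392/0.02883 ≈ 0.83; interference = 1 − 0.83 = 0.17.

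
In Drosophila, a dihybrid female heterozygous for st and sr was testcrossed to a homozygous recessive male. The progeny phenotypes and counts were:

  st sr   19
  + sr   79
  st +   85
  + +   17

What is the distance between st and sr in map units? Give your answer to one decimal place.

The two most frequent classes, + sr (79) and st + (85), are the parental types, so the F1 was + sr / st +.
The recombinant classes are + + and st sr: 17 + 19 = 36.
Recombination frequency = 36/200 = 0.1800 ≈ 18.0%, i.e. 18.0 map units.

18.0 map units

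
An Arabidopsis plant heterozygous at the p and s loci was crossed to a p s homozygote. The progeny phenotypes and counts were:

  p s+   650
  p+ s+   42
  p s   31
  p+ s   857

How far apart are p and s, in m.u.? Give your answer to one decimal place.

4.6 m.u.

The two most frequent classes, p+ s (857) and p s+ (650), are the parental types, so the F1 was p+ s / p s+.
The recombinant classes are p+ s+ and p s: 42 + 31 = 73.
Recombination frequency = 73/1580 = 0.0462 ≈ 4.6%, i.e. 4.6 m.u.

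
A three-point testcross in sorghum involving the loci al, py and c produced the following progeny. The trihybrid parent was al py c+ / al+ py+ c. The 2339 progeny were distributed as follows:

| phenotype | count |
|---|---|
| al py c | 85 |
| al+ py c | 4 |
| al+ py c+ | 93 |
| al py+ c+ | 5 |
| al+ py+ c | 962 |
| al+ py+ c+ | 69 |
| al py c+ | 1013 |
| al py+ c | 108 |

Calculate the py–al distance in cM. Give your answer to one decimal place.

The two rarest classes, al py+ c+ and al+ py c, are the double crossovers. Comparing them with the parentals, only the py allele has switched, so py is the middle locus and the order is al – py – c.
Crossovers in the al–py interval produce the single-crossover classes al+ py c+ and al py+ c (93 + 108 = 201) plus the double crossovers (9).
RF(al–py) = (201 + 9) / 2339 = 210/2339 = 0.0898 → 9.0 cM.

9.0 cM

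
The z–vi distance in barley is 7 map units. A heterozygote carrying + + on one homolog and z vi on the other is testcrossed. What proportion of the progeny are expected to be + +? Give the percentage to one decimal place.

A map distance of 7 map units corresponds to a recombination frequency of 0.070.
The F1 is + + / z vi, so + + is a parental gamete class with expected frequency (1 − r)/2 = 0.930/2 = 0.4650.
That is 0.4650 = 46.5% of the progeny.

46.5%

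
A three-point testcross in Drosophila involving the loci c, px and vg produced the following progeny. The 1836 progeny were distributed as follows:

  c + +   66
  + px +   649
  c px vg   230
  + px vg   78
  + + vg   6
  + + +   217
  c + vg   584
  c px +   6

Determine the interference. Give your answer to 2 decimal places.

The two most frequent reciprocal classes, + px + and c + vg, are the parental types, so the F1 was + px + / c + vg.
The two rarest classes, c px + and + + vg, are the double crossovers. Comparing them with the parentals, only the c allele has switched, so c is the middle locus and the order is vg – c – px.
vg–c: (144 + 12)/1836 = 0.0850; c–px: (447 + 12)/1836 = 0.2500.
Expected DCO frequency = 0.0850 × 0.2500 ≈ 0.02125; observed = 12/1836 ≈ 0.00654.
Coefficient of coincidence = 0.00654/0.02125 ≈ 0.31; interference = 1 − 0.31 = 0.69.

0.69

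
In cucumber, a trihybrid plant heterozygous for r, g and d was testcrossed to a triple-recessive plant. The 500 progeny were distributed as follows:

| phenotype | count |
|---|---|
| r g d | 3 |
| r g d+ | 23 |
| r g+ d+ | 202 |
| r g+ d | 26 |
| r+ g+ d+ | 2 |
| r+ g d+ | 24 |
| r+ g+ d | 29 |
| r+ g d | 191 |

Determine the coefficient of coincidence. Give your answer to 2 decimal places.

0.80

The two most frequent reciprocal classes, r g+ d+ and r+ g d, are the parental types, so the F1 was r g+ d+ / r+ g d.
The two rarest classes, r+ g+ d+ and r g d, are the double crossovers. Comparing them with the parentals, only the r allele has switched, so r is the middle locus and the order is g – r – d.
g–r: (52 + 5)/500 = 0.1140; r–d: (50 + 5)/500 = 0.1100.
Expected DCO frequency = 0.1140 × 0.1100 ≈ 0.01254; observed = 5/500 ≈ 0.01000.
Coefficient of coincidence = 0.01000/0.01254 ≈ 0.80.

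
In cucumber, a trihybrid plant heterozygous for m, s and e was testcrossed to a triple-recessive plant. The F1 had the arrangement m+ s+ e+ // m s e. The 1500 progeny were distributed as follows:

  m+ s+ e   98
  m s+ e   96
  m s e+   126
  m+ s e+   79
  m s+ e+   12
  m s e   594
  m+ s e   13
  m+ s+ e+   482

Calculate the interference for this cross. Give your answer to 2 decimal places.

0.25

The two rarest classes, m s+ e+ and m+ s e, are the double crossovers. Comparing them with the parentals, only the m allele has switched, so m is the middle locus and the order is s – m – e.
s–m: (175 + 25)/1500 = 0.1333; m–e: (224 + 25)/1500 = 0.1660.
Expected DCO frequency = 0.1333 × 0.1660 ≈ 0.02213; observed = 25/1500 ≈ 0.01667.
Coefficient of coincidence = 0.01667/0.02213 ≈ 0.75; interference = 1 − 0.75 = 0.25.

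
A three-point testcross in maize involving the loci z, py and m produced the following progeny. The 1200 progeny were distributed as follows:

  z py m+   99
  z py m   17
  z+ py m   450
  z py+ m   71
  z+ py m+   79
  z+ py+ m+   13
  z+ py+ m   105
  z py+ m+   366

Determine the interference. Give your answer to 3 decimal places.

0.145

The two most frequent reciprocal classes, z+ py m and z py+ m+, are the parental types, so the F1 was z+ py m / z py+ m+.
The two rarest classes, z py m and z+ py+ m+, are the double crossovers. Comparing them with the parentals, only the z allele has switched, so z is the middle locus and the order is py – z – m.
py–z: (204 + 30)/1200 = 0.1950; z–m: (150 + 30)/1200 = 0.1500.
Expected DCO frequency = 0.1950 × 0.1500 ≈ 0.02925; observed = 30/1200 ≈ 0.02500.
Coefficient of coincidence = 0.02500/0.02925 ≈ 0.855; interference = 1 − 0.855 = 0.145.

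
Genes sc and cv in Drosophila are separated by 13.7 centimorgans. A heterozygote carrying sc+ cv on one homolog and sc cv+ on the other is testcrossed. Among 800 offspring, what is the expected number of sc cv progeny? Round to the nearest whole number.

A map distance of 13.7 centimorgans corresponds to a recombination frequency of 0.137.
The F1 is sc+ cv / sc cv+, so sc cv is a recombinant gamete class with expected frequency r/2 = 0.137/2 = 0.0685.
Expected number = 0.0685 × 800 = 54.80 ≈ 55.

55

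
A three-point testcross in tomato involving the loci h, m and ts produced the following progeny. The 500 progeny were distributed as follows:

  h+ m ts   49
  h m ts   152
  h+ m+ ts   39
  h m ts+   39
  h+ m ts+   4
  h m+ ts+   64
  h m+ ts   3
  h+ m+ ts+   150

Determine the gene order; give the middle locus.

The two most frequent reciprocal classes, h+ m+ ts+ and h m ts, are the parental types, so the F1 was h+ m+ ts+ / h m ts.
The two rarest classes, h+ m ts+ and h m+ ts, are the double crossovers. Comparing them with the parentals, only the m allele has switched, so m is the middle locus and the order is h – m – ts.

m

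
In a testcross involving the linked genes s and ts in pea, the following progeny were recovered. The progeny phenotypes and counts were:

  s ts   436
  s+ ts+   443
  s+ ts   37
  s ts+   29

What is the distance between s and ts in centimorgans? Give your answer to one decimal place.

7.0 centimorgans

The two most frequent classes, s+ ts+ (443) and s ts (436), are the parental types, so the F1 was s+ ts+ / s ts.
The recombinant classes are s+ ts and s ts+: 37 + 29 = 66.
Recombination frequency = 66/945 = 0.0698 ≈ 7.0%, i.e. 7.0 centimorgans.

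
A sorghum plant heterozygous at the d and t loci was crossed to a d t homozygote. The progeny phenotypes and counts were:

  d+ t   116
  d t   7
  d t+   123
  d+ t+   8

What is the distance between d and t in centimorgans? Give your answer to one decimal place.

The two most frequent classes, d+ t (116) and d t+ (123), are the parental types, so the F1 was d+ t / d t+.
The recombinant classes are d+ t+ and d t: 8 + 7 = 15.
Recombination frequency = 15/254 = 0.0591 ≈ 5.9%, i.e. 5.9 centimorgans.

5.9 centimorgans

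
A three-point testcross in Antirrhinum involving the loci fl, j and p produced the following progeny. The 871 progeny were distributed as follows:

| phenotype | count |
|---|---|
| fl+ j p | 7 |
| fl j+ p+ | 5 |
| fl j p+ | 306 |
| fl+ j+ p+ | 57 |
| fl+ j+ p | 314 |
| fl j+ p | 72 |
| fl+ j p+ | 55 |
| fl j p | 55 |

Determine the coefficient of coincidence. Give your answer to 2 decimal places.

The two most frequent reciprocal classes, fl+ j+ p and fl j p+, are the parental types, so the F1 was fl+ j+ p / fl j p+.
The two rarest classes, fl+ j p and fl j+ p+, are the double crossovers. Comparing them with the parentals, only the j allele has switched, so j is the middle locus and the order is p – j – fl.
p–j: (112 + 12)/871 = 0.1424; j–fl: (127 + 12)/871 = 0.1596.
Expected DCO frequency = 0.1424 × 0.1596 ≈ 0.02273; observed = 12/871 ≈ 0.01378.
Coefficient of coincidence = 0.01378/0.02273 ≈ 0.61.

0.61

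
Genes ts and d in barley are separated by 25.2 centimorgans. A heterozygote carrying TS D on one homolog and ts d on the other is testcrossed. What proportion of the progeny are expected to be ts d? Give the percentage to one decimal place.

37.4%

A map distance of 25.2 centimorgans corresponds to a recombination frequency of 0.252.
The F1 is TS D / ts d, so ts d is a parental gamete class with expected frequency (1 − r)/2 = 0.748/2 = 0.3740.
That is 0.3740 = 37.4% of the progeny.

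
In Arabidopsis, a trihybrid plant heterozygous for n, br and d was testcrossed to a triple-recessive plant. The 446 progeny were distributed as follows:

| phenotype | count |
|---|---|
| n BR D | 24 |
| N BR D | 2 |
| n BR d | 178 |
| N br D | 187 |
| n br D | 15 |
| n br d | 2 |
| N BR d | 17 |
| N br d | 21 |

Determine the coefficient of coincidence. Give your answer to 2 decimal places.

The two most frequent reciprocal classes, n BR d and N br D, are the parental types, so the F1 was n BR d / N br D.
The two rarest classes, n br d and N BR D, are the double crossovers. Comparing them with the parentals, only the br allele has switched, so br is the middle locus and the order is n – br – d.
n–br: (32 + 4)/446 = 0.0807; br–d: (45 + 4)/446 = 0.1099.
Expected DCO frequency = 0.0807 × 0.1099 ≈ 0.00887; observed = 4/446 ≈ 0.00897.
Coefficient of coincidence = 0.00897/0.00887 ≈ 1.01.

1.01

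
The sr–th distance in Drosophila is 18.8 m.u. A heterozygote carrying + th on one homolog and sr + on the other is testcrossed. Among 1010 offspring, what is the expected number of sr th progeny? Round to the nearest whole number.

95

A map distance of 18.8 m.u. corresponds to a recombination frequency of 0.188.
The F1 is + th / sr +, so sr th is a recombinant gamete class with expected frequency r/2 = 0.188/2 = 0.0940.
Expected number = 0.0940 × 1010 = 94.94 ≈ 95.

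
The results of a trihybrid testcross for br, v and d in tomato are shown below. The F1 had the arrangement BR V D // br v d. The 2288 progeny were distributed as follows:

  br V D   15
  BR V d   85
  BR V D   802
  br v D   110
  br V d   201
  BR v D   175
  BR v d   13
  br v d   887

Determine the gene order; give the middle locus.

The two rarest classes, br V D and BR v d, are the double crossovers. Comparing them with the parentals, only the br allele has switched, so br is the middle locus and the order is v – br – d.

br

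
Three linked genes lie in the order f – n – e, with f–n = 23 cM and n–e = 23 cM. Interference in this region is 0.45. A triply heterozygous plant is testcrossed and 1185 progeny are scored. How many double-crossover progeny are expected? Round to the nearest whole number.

34

Map distances give recombination frequencies of 0.230 and 0.230 for the two intervals.
With interference 0.45 (so coincidence = 0.55), expected double-crossover frequency = 0.230 × 0.230 × 0.55 = 0.02910.
Expected number = 0.02910 × 1185 = 34.48 ≈ 34.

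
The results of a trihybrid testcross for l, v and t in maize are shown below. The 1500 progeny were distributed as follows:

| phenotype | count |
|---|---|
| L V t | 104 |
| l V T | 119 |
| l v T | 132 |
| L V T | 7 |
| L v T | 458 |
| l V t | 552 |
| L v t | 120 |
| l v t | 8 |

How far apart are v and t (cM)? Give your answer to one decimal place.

The two most frequent reciprocal classes, l V t and L v T, are the parental types, so the F1 was l V t / L v T.
The two rarest classes, l v t and L V T, are the double crossovers. Comparing them with the parentals, only the v allele has switched, so v is the middle locus and the order is l – v – t.
Crossovers in the v–t interval produce the single-crossover classes l V T and L v t (119 + 120 = 239) plus the double crossovers (15).
RF(v–t) = (239 + 15) / 1500 = 254/1500 = 0.1693 → 16.9 cM.

16.9 cM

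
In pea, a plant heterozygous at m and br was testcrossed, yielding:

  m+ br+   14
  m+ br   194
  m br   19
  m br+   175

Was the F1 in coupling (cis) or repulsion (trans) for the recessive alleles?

trans

The two most frequent classes are m+ br (194) and m br+ (175); these are the parental (non-recombinant) types.
So the F1 carried m+ br on one chromosome and m br+ on the other — the recessive alleles are on opposite chromosomes (trans / repulsion).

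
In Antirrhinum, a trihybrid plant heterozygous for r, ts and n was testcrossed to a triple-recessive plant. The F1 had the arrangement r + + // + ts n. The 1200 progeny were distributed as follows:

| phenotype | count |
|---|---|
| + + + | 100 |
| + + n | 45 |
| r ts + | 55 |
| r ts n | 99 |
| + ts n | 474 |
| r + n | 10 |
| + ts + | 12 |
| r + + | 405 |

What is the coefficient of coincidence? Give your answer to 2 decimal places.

The two rarest classes, r + n and + ts +, are the double crossovers. Comparing them with the parentals, only the n allele has switched, so n is the middle locus and the order is r – n – ts.
r–n: (199 + 22)/1200 = 0.1842; n–ts: (100 + 22)/1200 = 0.1017.
Expected DCO frequency = 0.1842 × 0.1017 ≈ 0.01873; observed = 22/1200 ≈ 0.01833.
Coefficient of coincidence = 0.01833/0.01873 ≈ 0.98.

0.98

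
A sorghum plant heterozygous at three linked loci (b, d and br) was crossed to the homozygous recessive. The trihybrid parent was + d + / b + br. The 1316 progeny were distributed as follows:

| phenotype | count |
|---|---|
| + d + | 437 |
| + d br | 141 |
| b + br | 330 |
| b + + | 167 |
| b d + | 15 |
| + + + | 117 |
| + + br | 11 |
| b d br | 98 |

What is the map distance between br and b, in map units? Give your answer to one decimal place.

The two rarest classes, b d + and + + br, are the double crossovers. Comparing them with the parentals, only the b allele has switched, so b is the middle locus and the order is d – b – br.
Crossovers in the b–br interval produce the single-crossover classes + d br and b + + (141 + 167 = 308) plus the double crossovers (26).
RF(b–br) = (308 + 26) / 1316 = 334/1316 = 0.2538 → 25.4 map units.

25.4 map units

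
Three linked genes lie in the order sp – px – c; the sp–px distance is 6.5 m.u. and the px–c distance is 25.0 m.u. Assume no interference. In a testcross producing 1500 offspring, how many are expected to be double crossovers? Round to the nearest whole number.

24

Map distances give recombination frequencies of 0.065 and 0.250 for the two intervals.
With no interference, expected double-crossover frequency = 0.065 × 0.250 = 0.01625.
Expected number = 0.01625 × 1500 = 24.38 ≈ 24.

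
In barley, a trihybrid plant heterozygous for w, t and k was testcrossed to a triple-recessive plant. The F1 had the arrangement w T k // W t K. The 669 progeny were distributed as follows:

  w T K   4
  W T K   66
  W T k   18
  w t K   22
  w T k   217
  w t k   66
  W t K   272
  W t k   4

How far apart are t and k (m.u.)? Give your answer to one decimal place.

20.9 m.u.

The two rarest classes, w T K and W t k, are the double crossovers. Comparing them with the parentals, only the k allele has switched, so k is the middle locus and the order is w – k – t.
Crossovers in the k–t interval produce the single-crossover classes w t k and W T K (66 + 66 = 132) plus the double crossovers (8).
RF(k–t) = (132 + 8) / 669 = 140/669 = 0.2093 → 20.9 m.u.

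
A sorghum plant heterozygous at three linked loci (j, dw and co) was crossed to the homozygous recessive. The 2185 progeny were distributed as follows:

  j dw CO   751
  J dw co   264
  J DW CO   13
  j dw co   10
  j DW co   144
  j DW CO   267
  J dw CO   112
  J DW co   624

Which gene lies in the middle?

The two most frequent reciprocal classes, j dw CO and J DW co, are the parental types, so the F1 was j dw CO / J DW co.
The two rarest classes, j dw co and J DW CO, are the double crossovers. Comparing them with the parentals, only the co allele has switched, so co is the middle locus and the order is j – co – dw.

co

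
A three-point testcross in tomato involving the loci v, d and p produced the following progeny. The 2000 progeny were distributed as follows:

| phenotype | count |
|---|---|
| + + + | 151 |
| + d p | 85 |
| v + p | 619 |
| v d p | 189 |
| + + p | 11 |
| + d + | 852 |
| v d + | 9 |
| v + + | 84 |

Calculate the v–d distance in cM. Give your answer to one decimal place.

18.0 cM

The two most frequent reciprocal classes, v + p and + d +, are the parental types, so the F1 was v + p / + d +.
The two rarest classes, + + p and v d +, are the double crossovers. Comparing them with the parentals, only the v allele has switched, so v is the middle locus and the order is d – v – p.
Crossovers in the d–v interval produce the single-crossover classes v d p and + + + (189 + 151 = 340) plus the double crossovers (20).
RF(d–v) = (340 + 20) / 2000 = 360/2000 = 0.1800 → 18.0 cM.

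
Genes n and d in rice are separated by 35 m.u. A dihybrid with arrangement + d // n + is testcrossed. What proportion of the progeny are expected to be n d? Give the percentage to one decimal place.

17.5%

A map distance of 35 m.u. corresponds to a recombination frequency of 0.350.
The F1 is + d / n +, so n d is a recombinant gamete class with expected frequency r/2 = 0.350/2 = 0.1750.
That is 0.1750 = 17.5% of the progeny.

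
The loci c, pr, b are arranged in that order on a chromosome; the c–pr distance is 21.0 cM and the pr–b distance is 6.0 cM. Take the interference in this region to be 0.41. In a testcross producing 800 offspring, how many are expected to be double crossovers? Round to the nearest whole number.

6

Map distances give recombination frequencies of 0.210 and 0.060 for the two intervals.
With interference 0.41 (so coincidence = 0.59), expected double-crossover frequency = 0.210 × 0.060 × 0.59 = 0.00743.
Expected number = 0.00743 × 800 = 5.95 ≈ 6.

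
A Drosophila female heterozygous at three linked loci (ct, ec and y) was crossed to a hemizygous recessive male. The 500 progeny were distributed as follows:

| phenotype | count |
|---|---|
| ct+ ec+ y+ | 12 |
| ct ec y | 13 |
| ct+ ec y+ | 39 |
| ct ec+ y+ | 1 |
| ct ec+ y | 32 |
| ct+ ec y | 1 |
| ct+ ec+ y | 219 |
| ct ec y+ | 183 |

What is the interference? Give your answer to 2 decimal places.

0.49

The two most frequent reciprocal classes, ct ec y+ and ct+ ec+ y, are the parental types, so the F1 was ct ec y+ / ct+ ec+ y.
The two rarest classes, ct ec+ y+ and ct+ ec y, are the double crossovers. Comparing them with the parentals, only the ec allele has switched, so ec is the middle locus and the order is y – ec – ct.
y–ec: (25 + 2)/500 = 0.0540; ec–ct: (71 + 2)/500 = 0.1460.
Expected DCO frequency = 0.0540 × 0.1460 ≈ 0.00788; observed = 2/500 ≈ 0.00400.
Coefficient of coincidence = 0.00400/0.00788 ≈ 0.51; interference = 1 − 0.51 = 0.49.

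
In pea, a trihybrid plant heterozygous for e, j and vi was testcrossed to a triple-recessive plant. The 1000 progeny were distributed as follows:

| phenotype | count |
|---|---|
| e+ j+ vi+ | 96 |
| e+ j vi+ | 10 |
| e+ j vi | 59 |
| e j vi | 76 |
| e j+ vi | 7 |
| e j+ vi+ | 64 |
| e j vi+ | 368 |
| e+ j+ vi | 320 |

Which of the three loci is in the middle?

e

The two most frequent reciprocal classes, e j vi+ and e+ j+ vi, are the parental types, so the F1 was e j vi+ / e+ j+ vi.
The two rarest classes, e+ j vi+ and e j+ vi, are the double crossovers. Comparing them with the parentals, only the e allele has switched, so e is the middle locus and the order is vi – e – j.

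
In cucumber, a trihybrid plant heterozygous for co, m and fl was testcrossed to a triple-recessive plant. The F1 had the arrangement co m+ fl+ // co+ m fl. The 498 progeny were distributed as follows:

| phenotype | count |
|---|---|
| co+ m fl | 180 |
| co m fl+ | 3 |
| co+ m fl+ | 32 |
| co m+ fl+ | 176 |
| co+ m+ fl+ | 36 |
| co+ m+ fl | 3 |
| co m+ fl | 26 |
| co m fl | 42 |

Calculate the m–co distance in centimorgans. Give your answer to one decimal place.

The two rarest classes, co m fl+ and co+ m+ fl, are the double crossovers. Comparing them with the parentals, only the m allele has switched, so m is the middle locus and the order is co – m – fl.
Crossovers in the co–m interval produce the single-crossover classes co+ m+ fl+ and co m fl (36 + 42 = 78) plus the double crossovers (6).
RF(co–m) = (78 + 6) / 498 = 84/498 = 0.1687 → 16.9 centimorgans.

16.9 centimorgans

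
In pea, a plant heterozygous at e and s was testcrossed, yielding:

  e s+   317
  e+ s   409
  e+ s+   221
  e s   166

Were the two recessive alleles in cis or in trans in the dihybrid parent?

The two most frequent classes are e+ s (409) and e s+ (317); these are the parental (non-recombinant) types.
So the F1 carried e+ s on one chromosome and e s+ on the other — the recessive alleles are on opposite chromosomes (trans / repulsion).

trans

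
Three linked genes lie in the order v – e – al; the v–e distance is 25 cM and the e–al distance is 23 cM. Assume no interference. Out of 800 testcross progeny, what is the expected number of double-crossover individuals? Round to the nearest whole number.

Map distances give recombination frequencies of 0.250 and 0.230 for the two intervals.
With no interference, expected double-crossover frequency = 0.250 × 0.230 = 0.05750.
Expected number = 0.05750 × 800 = 46.00 ≈ 46.

46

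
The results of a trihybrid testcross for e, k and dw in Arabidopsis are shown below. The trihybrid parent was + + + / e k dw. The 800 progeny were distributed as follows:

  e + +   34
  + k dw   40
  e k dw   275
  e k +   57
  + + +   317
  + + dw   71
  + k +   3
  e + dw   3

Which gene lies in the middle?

The two rarest classes, + k + and e + dw, are the double crossovers. Comparing them with the parentals, only the k allele has switched, so k is the middle locus and the order is e – k – dw.

k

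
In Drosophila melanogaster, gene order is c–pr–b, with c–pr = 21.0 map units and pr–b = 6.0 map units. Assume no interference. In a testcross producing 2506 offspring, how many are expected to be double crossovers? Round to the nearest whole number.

Map distances give recombination frequencies of 0.210 and 0.060 for the two intervals.
With no interference, expected double-crossover frequency = 0.210 × 0.060 = 0.01260.
Expected number = 0.01260 × 2506 = 31.58 ≈ 32.

32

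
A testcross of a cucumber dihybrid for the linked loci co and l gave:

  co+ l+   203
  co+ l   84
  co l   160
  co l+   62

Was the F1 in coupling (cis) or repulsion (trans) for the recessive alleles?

The two most frequent classes are co+ l+ (203) and co l (160); these are the parental (non-recombinant) types.
So the F1 carried co+ l+ on one chromosome and co l on the other — the recessive alleles are on the same chromosome (cis / coupling).

cis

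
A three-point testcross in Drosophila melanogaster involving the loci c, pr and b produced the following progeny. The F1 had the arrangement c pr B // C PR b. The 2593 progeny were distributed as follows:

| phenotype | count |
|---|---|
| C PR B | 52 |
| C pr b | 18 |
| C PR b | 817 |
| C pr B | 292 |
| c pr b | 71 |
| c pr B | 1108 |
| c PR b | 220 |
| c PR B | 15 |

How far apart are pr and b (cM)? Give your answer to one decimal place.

6.0 cM

The two rarest classes, c PR B and C pr b, are the double crossovers. Comparing them with the parentals, only the pr allele has switched, so pr is the middle locus and the order is c – pr – b.
Crossovers in the pr–b interval produce the single-crossover classes c pr b and C PR B (71 + 52 = 123) plus the double crossovers (33).
RF(pr–b) = (123 + 33) / 2593 = 156/2593 = 0.0602 → 6.0 cM.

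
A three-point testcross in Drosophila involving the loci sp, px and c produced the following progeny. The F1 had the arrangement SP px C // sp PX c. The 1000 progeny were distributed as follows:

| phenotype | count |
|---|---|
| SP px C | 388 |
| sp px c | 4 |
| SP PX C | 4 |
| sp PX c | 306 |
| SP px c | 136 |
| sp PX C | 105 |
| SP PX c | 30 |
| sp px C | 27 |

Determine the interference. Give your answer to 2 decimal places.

0.51

The two rarest classes, SP PX C and sp px c, are the double crossovers. Comparing them with the parentals, only the px allele has switched, so px is the middle locus and the order is sp – px – c.
sp–px: (57 + 8)/1000 = 0.0650; px–c: (241 + 8)/1000 = 0.2490.
Expected DCO frequency = 0.0650 × 0.2490 ≈ 0.01619; observed = 8/1000 ≈ 0.00800.
Coefficient of coincidence = 0.00800/0.01619 ≈ 0.49; interference = 1 − 0.49 = 0.51.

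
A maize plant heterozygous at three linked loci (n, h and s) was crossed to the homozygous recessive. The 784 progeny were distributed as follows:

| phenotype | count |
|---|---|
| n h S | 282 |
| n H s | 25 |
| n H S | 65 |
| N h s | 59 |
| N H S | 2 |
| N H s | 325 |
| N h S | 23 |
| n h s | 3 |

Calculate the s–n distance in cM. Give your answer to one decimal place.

6.8 cM

The two most frequent reciprocal classes, n h S and N H s, are the parental types, so the F1 was n h S / N H s.
The two rarest classes, n h s and N H S, are the double crossovers. Comparing them with the parentals, only the s allele has switched, so s is the middle locus and the order is h – s – n.
Crossovers in the s–n interval produce the single-crossover classes N h S and n H s (23 + 25 = 48) plus the double crossovers (5).
RF(s–n) = (48 + 5) / 784 = 53/784 = 0.0676 → 6.8 cM.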